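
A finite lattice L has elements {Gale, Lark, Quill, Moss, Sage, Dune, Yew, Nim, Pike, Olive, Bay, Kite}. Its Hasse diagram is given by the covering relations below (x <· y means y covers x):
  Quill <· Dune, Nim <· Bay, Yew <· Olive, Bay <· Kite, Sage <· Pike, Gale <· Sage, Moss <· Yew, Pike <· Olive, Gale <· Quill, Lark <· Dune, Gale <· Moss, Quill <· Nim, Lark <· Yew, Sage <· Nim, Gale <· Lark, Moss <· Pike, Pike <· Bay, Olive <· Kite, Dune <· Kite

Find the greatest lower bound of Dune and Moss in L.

Common lower bounds of {Dune, Moss}: Gale.
The greatest among these is Gale.

Gale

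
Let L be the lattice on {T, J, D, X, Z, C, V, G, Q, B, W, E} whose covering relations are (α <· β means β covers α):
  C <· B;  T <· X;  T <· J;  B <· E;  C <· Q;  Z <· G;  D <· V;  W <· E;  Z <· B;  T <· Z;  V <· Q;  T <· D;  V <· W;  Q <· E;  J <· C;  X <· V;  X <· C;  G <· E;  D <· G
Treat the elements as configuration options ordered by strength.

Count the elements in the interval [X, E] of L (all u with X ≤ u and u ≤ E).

7

The interval [X, E] = {B, C, E, Q, V, W, X}, which has 7 elements.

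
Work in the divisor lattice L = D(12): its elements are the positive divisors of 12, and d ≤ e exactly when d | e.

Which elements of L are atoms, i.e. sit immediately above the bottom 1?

2, 3

The atoms are exactly the elements that cover 1: 2, 3.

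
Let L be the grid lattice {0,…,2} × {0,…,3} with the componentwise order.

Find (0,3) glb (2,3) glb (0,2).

(0,2)

In a product of chains, the meet is componentwise min, giving (0,2).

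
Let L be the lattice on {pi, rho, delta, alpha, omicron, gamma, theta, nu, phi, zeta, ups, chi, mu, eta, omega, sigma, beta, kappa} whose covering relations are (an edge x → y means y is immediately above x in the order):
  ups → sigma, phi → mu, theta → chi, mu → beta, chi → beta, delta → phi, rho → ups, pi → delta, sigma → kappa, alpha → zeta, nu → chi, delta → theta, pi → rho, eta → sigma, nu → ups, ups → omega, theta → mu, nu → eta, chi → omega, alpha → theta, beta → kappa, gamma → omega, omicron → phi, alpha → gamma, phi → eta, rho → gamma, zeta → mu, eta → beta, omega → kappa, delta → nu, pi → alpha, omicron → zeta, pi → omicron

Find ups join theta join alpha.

omega

Common upper bounds of {ups, theta, alpha}: kappa, omega.
The least among these is omega.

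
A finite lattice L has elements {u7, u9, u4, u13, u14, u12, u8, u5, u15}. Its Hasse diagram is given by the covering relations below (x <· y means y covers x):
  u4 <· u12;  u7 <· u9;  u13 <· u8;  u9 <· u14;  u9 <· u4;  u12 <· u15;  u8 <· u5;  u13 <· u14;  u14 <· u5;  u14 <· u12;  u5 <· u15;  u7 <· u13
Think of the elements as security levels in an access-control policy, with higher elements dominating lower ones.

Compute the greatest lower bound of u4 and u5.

u9

Common lower bounds of {u4, u5}: u7, u9.
The greatest among these is u9.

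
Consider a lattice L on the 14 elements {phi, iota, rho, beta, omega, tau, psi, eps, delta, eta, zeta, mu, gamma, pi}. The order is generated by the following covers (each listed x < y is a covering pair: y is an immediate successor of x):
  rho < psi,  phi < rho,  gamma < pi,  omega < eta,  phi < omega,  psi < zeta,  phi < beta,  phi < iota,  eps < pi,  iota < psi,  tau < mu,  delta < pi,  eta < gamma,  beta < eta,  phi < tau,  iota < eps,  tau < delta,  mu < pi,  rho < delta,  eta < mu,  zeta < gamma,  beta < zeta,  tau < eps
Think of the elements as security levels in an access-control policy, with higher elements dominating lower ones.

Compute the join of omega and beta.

Common upper bounds of {omega, beta}: eta, gamma, mu, pi.
The least among these is eta.

eta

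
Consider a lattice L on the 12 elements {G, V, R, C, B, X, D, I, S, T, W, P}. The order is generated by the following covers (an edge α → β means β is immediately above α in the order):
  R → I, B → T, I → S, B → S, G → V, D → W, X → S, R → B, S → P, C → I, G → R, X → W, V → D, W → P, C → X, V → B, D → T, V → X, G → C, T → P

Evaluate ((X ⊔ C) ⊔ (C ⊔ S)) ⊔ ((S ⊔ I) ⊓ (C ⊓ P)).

X ∨ C = X
C ∨ S = S
X ∨ S = S
S ∨ I = S
C ∧ P = C
S ∧ C = C
S ∨ C = S

S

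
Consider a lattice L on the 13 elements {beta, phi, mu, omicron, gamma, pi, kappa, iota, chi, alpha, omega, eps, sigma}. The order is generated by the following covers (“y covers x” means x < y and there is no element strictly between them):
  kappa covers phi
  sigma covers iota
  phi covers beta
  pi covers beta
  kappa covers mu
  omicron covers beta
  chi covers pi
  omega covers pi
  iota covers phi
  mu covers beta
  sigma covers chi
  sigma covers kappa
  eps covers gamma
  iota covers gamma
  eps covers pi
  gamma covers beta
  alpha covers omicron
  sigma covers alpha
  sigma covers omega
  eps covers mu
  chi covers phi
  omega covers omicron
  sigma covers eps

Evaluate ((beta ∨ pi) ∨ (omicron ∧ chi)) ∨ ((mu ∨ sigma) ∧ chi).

chi

beta ∨ pi = pi
omicron ∧ chi = beta
pi ∨ beta = pi
mu ∨ sigma = sigma
sigma ∧ chi = chi
pi ∨ chi = chi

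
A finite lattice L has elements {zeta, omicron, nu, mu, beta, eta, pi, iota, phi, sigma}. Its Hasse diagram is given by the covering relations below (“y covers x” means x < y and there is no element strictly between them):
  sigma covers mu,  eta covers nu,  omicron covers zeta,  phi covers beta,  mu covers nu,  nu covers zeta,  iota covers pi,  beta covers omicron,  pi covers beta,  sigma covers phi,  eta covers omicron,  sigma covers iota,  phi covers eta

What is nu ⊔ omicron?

eta

Common upper bounds of {nu, omicron}: eta, phi, sigma.
The least among these is eta.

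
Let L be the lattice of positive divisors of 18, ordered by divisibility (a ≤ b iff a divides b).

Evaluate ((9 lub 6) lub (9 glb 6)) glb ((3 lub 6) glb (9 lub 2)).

9 ∨ 6 = 18
9 ∧ 6 = 3
18 ∨ 3 = 18
3 ∨ 6 = 6
9 ∨ 2 = 18
6 ∧ 18 = 6
18 ∧ 6 = 6

6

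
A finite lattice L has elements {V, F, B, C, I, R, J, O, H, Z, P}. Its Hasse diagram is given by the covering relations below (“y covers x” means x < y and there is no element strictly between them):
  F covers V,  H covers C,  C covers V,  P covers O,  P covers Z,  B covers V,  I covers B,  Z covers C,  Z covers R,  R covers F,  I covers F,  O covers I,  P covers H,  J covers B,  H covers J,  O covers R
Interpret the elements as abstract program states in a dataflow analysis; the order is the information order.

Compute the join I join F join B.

Common upper bounds of {I, F, B}: I, O, P.
The least among these is I.

I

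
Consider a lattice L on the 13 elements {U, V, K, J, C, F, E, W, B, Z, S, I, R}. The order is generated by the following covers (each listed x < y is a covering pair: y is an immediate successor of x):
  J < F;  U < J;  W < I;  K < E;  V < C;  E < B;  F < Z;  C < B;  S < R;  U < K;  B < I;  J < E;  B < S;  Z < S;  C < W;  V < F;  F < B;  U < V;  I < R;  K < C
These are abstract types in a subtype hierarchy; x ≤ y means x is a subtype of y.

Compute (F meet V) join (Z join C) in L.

F ∧ V = V
Z ∨ C = S
V ∨ S = S

S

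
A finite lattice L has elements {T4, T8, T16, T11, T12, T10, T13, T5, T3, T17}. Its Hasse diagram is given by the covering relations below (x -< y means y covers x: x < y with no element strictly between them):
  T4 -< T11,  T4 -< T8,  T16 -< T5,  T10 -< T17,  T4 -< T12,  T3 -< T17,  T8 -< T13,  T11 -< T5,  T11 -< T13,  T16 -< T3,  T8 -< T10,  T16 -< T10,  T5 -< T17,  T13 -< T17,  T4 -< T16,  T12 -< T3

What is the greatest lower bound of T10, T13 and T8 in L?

T8

Common lower bounds of {T10, T13, T8}: T4, T8.
The greatest among these is T8.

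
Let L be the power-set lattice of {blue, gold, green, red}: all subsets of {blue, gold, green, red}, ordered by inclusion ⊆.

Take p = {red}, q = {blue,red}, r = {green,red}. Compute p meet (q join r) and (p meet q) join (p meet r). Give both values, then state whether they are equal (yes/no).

q join r = {blue,green,red}, so p meet (q join r) = {red} meet {blue,green,red} = {red}.
p meet q = {red} and p meet r = {red}, so (p meet q) join (p meet r) = {red} join {red} = {red}.
Equal: yes.

{red}; {red}; yes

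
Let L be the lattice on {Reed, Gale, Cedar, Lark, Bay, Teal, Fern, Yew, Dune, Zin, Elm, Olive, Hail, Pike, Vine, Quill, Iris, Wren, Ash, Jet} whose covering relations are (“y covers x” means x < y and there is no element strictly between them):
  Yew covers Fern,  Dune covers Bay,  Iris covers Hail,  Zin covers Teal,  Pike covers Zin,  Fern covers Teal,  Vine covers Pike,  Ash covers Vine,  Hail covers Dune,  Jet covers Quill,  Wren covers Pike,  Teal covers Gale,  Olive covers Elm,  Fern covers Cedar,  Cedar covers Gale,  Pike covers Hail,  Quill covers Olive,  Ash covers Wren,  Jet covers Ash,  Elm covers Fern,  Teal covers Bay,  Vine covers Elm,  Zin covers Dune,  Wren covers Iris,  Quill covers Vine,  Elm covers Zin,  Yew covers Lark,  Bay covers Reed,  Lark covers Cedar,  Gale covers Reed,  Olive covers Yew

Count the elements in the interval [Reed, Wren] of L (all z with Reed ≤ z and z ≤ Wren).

10

The interval [Reed, Wren] = {Bay, Dune, Gale, Hail, Iris, Pike, Reed, Teal, Wren, Zin}, which has 10 elements.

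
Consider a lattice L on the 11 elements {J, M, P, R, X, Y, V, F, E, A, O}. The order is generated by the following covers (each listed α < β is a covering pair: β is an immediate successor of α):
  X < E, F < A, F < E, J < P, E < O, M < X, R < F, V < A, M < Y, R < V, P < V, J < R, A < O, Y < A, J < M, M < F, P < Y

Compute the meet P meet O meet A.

P

Common lower bounds of {P, O, A}: J, P.
The greatest among these is P.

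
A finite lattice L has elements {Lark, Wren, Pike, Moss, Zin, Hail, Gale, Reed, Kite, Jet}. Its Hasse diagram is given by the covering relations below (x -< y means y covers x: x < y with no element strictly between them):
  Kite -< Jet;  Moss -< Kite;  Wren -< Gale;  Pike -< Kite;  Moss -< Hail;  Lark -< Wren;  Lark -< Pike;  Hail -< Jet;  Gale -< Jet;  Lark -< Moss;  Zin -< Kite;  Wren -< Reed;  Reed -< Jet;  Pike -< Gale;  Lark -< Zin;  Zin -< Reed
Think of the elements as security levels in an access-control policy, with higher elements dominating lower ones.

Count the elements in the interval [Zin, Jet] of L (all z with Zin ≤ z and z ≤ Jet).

The interval [Zin, Jet] = {Jet, Kite, Reed, Zin}, which has 4 elements.

4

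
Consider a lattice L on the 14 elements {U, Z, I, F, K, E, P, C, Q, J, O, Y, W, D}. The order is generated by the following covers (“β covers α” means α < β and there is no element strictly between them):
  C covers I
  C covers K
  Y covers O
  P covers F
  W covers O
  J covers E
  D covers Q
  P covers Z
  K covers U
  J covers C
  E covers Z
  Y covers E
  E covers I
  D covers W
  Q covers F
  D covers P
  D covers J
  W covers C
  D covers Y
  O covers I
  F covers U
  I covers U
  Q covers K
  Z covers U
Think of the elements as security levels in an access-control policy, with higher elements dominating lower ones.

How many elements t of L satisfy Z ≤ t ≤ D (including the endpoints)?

The interval [Z, D] = {D, E, J, P, Y, Z}, which has 6 elements.

6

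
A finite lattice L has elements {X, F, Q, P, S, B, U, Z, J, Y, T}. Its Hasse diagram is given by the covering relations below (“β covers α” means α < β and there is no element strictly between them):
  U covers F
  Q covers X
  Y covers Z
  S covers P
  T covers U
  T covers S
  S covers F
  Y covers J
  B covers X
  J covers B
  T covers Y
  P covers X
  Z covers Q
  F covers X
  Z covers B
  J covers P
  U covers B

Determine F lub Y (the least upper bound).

Common upper bounds of {F, Y}: T.
The least among these is T.

T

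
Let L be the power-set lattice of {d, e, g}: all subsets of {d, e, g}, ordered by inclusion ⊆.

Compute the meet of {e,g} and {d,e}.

{e}

Under ⊆, meet is intersection: {e,g} ∩ {d,e} = {e}.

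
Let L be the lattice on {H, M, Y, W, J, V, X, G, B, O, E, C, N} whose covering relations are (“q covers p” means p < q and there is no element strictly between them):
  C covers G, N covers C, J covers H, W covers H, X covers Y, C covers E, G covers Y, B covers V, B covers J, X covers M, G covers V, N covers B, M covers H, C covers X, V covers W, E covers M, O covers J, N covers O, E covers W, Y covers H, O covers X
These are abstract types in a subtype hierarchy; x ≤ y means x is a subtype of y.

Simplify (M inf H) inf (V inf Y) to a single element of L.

H

M ∧ H = H
V ∧ Y = H
H ∧ H = H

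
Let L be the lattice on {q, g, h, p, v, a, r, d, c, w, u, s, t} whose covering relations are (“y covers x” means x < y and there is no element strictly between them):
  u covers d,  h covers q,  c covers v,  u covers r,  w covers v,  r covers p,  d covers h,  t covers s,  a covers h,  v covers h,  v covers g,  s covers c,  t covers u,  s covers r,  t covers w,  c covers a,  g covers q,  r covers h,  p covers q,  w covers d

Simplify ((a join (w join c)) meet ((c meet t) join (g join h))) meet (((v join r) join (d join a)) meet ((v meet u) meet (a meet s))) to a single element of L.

h

w ∨ c = t
a ∨ t = t
c ∧ t = c
g ∨ h = v
c ∨ v = c
t ∧ c = c
v ∨ r = s
d ∨ a = t
s ∨ t = t
v ∧ u = h
a ∧ s = a
h ∧ a = h
t ∧ h = h
c ∧ h = h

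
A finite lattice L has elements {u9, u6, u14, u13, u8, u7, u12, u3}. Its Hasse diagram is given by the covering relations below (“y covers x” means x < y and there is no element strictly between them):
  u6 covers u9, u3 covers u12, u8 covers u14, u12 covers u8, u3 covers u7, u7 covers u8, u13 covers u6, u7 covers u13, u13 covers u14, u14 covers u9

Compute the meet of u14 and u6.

u9

Common lower bounds of {u14, u6}: u9.
The greatest among these is u9.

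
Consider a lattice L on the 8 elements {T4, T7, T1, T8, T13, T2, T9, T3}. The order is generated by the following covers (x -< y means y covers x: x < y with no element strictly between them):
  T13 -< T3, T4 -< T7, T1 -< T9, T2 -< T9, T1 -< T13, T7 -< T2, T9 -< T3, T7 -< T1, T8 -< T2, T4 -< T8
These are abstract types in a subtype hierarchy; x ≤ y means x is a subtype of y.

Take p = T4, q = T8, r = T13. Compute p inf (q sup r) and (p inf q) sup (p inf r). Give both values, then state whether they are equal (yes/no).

T4; T4; yes

q sup r = T3, so p inf (q sup r) = T4 inf T3 = T4.
p inf q = T4 and p inf r = T4, so (p inf q) sup (p inf r) = T4 sup T4 = T4.
Equal: yes.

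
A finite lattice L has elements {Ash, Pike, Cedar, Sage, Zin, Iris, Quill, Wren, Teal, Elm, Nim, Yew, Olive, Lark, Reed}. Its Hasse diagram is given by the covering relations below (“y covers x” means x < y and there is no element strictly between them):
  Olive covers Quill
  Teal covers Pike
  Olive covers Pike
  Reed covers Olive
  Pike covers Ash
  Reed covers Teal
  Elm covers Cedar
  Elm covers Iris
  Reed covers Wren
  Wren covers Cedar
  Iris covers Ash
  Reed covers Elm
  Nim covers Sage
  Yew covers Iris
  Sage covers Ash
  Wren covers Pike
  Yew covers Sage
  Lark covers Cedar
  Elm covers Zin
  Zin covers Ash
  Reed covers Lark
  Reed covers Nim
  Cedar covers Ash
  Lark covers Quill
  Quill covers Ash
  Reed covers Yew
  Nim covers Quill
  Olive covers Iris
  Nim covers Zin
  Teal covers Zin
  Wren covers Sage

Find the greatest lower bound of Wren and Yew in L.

Sage

Common lower bounds of {Wren, Yew}: Ash, Sage.
The greatest among these is Sage.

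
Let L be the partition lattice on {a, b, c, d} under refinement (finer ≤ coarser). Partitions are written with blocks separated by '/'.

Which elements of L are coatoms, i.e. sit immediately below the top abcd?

The coatoms are exactly the elements covered by abcd: a/bcd, ab/cd, abc/d, abd/c, ac/bd, acd/b, ad/bc.

a/bcd, ab/cd, abc/d, abd/c, ac/bd, acd/b, ad/bc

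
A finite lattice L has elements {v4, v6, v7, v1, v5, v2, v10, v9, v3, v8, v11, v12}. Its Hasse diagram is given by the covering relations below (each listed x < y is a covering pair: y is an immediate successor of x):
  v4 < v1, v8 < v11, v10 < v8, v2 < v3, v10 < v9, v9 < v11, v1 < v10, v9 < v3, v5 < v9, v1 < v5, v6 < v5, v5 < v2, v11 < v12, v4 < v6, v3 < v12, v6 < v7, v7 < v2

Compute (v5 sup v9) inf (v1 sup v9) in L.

v9

v5 ∨ v9 = v9
v1 ∨ v9 = v9
v9 ∧ v9 = v9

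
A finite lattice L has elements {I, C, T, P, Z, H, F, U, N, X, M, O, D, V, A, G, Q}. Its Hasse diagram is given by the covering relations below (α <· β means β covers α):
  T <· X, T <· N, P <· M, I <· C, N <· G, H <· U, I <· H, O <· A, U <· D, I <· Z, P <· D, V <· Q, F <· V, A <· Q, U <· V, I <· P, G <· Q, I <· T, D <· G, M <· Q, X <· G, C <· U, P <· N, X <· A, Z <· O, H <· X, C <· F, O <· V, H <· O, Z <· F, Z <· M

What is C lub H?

Common upper bounds of {C, H}: D, G, Q, U, V.
The least among these is U.

U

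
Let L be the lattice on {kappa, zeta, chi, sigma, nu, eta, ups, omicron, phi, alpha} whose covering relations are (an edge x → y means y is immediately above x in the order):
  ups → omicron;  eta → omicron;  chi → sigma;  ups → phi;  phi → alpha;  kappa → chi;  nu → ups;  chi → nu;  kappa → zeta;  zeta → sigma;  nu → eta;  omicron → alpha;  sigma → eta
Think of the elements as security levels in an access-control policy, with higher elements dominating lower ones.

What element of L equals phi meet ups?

ups

phi ∧ ups = ups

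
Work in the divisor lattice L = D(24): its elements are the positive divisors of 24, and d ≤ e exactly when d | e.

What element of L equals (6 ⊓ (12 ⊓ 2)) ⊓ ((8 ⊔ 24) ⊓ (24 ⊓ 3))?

1

12 ∧ 2 = 2
6 ∧ 2 = 2
8 ∨ 24 = 24
24 ∧ 3 = 3
24 ∧ 3 = 3
2 ∧ 3 = 1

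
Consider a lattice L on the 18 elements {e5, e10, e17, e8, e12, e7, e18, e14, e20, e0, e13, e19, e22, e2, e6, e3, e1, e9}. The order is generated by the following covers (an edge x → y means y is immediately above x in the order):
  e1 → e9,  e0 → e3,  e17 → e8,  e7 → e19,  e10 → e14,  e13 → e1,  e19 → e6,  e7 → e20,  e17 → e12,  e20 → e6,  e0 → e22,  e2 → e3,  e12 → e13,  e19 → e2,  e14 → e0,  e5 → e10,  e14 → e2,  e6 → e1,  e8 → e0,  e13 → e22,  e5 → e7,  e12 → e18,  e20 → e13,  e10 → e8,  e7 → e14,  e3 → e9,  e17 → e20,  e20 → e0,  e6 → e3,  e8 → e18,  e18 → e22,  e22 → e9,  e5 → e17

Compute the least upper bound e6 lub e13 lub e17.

e1

Common upper bounds of {e6, e13, e17}: e1, e9.
The least among these is e1.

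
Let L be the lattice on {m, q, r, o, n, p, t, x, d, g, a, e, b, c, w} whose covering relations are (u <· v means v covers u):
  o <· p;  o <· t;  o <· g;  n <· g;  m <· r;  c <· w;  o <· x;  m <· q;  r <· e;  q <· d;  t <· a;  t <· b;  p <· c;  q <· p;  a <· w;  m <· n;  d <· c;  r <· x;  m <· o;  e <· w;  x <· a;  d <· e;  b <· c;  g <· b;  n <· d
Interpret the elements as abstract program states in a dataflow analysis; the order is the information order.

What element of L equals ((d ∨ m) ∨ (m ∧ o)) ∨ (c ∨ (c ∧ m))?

c

d ∨ m = d
m ∧ o = m
d ∨ m = d
c ∧ m = m
c ∨ m = c
d ∨ c = c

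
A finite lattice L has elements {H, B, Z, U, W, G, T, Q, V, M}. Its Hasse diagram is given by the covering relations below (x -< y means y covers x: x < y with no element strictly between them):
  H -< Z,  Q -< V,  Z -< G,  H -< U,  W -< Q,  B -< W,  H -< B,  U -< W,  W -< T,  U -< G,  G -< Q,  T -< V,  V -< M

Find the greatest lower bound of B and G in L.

H

Common lower bounds of {B, G}: H.
The greatest among these is H.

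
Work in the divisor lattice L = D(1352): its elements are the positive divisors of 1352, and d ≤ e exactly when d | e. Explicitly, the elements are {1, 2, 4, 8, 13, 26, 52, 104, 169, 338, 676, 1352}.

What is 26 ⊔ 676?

In the divisibility order, the join is the least common multiple: lcm(26, 676) = 676.

676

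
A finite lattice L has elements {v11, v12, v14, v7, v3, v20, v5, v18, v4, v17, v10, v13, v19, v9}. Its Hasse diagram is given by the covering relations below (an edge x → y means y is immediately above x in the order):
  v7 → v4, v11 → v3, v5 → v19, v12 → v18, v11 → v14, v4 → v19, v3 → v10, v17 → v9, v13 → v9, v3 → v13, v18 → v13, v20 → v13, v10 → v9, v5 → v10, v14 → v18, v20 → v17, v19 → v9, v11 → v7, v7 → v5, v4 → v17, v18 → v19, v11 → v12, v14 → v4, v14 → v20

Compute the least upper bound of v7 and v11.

Common upper bounds of {v7, v11}: v10, v17, v19, v4, v5, v7, v9.
The least among these is v7.

v7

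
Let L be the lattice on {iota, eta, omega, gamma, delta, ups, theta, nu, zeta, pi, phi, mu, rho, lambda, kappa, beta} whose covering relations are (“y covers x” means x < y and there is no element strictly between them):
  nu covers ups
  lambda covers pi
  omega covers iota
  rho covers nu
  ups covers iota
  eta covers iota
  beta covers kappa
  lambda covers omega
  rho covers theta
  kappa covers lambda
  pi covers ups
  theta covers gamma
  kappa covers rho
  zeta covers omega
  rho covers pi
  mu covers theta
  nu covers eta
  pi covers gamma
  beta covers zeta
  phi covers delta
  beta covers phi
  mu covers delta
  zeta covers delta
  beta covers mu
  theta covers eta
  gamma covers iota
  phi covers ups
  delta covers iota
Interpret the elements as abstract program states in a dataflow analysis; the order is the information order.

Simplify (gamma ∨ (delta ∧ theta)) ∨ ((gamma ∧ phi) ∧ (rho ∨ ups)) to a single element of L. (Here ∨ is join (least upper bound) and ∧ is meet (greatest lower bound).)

gamma

delta ∧ theta = iota
gamma ∨ iota = gamma
gamma ∧ phi = iota
rho ∨ ups = rho
iota ∧ rho = iota
gamma ∨ iota = gamma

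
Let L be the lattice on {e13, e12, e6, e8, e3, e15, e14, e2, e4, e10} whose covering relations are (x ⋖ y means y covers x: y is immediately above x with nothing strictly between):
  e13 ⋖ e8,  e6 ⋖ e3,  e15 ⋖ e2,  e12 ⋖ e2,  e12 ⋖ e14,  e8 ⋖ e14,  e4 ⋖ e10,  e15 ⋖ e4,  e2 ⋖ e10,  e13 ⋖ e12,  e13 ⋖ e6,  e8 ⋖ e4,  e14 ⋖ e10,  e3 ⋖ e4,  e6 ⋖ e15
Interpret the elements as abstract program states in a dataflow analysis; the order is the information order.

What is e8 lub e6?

e4

Common upper bounds of {e8, e6}: e10, e4.
The least among these is e4.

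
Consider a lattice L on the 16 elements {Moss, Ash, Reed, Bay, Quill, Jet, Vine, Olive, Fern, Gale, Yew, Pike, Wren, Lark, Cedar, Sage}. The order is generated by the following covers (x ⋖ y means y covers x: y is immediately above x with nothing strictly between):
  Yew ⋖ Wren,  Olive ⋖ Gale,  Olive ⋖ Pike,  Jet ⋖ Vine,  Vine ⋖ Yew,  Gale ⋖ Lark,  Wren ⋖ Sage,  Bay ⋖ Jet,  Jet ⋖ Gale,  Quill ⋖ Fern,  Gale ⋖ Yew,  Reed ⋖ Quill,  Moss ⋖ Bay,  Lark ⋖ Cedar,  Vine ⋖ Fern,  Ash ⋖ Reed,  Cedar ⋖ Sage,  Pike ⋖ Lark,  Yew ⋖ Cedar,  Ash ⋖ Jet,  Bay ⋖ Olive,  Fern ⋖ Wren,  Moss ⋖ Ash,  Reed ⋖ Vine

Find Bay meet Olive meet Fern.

Bay

Common lower bounds of {Bay, Olive, Fern}: Bay, Moss.
The greatest among these is Bay.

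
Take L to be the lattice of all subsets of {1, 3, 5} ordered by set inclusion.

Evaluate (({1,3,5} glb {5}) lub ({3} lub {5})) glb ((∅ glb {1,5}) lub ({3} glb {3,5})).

{1,3,5} ∧ {5} = {5}
{3} ∨ {5} = {3,5}
{5} ∨ {3,5} = {3,5}
∅ ∧ {1,5} = ∅
{3} ∧ {3,5} = {3}
∅ ∨ {3} = {3}
{3,5} ∧ {3} = {3}

{3}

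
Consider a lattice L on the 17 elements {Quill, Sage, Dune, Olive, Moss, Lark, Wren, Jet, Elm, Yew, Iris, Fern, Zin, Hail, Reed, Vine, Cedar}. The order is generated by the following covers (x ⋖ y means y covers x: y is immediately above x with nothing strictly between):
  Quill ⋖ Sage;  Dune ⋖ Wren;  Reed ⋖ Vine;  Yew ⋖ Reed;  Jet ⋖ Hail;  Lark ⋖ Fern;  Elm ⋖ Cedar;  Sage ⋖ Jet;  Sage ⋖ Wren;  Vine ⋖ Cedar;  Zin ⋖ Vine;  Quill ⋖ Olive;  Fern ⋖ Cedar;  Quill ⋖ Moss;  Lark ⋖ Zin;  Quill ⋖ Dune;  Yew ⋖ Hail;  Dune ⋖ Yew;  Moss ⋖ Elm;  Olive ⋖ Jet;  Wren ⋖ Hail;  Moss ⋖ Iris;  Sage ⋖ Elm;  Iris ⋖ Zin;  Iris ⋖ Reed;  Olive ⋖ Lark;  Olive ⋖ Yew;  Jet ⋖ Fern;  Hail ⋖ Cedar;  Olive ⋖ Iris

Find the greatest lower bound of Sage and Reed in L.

Common lower bounds of {Sage, Reed}: Quill.
The greatest among these is Quill.

Quill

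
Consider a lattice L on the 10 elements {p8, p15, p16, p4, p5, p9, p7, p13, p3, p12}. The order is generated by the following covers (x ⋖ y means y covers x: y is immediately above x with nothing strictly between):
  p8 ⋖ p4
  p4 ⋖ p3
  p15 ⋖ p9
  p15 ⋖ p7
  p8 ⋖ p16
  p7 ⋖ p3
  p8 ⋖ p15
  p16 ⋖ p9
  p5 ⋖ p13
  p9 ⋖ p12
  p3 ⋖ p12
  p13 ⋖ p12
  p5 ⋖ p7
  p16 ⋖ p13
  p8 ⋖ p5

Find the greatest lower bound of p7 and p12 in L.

p7

Common lower bounds of {p7, p12}: p15, p5, p7, p8.
The greatest among these is p7.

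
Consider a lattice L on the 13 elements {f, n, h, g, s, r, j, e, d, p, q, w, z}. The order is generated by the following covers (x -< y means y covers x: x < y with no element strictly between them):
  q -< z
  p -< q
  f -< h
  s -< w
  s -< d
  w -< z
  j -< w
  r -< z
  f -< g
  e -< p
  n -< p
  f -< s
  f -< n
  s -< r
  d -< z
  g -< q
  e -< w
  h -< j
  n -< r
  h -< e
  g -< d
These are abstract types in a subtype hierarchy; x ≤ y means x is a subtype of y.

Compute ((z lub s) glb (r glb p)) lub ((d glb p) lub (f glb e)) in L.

z ∨ s = z
r ∧ p = n
z ∧ n = n
d ∧ p = f
f ∧ e = f
f ∨ f = f
n ∨ f = n

n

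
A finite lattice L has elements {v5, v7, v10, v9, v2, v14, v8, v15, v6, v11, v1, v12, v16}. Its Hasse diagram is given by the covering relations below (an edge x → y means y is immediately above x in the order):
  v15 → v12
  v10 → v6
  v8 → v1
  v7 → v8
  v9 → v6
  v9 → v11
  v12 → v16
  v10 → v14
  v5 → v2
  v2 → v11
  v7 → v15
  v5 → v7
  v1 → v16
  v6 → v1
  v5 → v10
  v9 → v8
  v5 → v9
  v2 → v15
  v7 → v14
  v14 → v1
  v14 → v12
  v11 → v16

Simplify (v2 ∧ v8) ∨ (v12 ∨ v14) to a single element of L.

v12

v2 ∧ v8 = v5
v12 ∨ v14 = v12
v5 ∨ v12 = v12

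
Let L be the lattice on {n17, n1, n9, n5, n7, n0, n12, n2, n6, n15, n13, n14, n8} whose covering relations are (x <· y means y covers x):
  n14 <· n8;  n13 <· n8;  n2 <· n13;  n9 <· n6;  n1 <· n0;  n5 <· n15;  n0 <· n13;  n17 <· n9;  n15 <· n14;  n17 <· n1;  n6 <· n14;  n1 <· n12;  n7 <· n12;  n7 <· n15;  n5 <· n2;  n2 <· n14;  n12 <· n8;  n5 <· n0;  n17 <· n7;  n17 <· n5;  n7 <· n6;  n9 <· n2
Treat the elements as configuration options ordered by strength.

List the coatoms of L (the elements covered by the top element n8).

The coatoms are exactly the elements covered by n8: n12, n13, n14.

n12, n13, n14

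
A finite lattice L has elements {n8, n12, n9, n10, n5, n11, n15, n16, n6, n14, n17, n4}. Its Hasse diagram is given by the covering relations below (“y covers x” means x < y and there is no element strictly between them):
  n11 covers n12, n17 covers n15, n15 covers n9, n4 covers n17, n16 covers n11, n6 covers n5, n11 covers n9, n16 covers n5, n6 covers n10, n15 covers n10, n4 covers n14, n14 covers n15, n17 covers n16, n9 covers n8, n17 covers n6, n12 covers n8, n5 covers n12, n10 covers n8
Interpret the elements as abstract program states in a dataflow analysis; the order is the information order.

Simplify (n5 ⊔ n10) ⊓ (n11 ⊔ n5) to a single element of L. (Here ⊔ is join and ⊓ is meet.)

n5 ∨ n10 = n6
n11 ∨ n5 = n16
n6 ∧ n16 = n5

n5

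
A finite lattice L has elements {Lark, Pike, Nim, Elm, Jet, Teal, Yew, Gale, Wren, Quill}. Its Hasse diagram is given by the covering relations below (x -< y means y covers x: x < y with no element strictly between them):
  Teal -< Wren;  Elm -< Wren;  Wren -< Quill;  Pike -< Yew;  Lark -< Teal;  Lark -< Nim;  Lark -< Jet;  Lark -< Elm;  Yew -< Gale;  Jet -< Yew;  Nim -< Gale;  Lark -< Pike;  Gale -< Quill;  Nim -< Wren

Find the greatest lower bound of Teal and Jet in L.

Lark

Common lower bounds of {Teal, Jet}: Lark.
The greatest among these is Lark.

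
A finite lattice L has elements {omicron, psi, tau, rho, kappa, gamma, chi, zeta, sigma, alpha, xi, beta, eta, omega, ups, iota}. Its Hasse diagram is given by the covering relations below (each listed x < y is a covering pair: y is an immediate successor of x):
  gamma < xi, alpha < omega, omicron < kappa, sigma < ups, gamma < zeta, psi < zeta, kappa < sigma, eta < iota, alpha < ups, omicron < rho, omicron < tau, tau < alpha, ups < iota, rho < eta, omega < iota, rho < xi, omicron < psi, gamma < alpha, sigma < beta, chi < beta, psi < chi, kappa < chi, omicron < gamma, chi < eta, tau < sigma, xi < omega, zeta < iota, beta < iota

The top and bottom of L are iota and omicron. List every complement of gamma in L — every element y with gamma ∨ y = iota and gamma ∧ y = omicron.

beta, chi, eta

Need y with gamma ∨ y = iota and gamma ∧ y = omicron.
Checking each element gives: beta, chi, eta.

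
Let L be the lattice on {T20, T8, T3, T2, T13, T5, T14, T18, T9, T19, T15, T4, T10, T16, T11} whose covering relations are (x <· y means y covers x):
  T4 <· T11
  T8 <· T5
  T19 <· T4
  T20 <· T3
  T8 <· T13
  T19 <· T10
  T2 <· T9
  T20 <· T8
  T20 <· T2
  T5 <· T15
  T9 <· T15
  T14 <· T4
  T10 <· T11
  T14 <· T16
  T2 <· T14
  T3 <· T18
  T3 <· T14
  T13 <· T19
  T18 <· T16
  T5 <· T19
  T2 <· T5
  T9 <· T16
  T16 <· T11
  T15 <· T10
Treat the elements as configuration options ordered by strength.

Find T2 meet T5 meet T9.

Common lower bounds of {T2, T5, T9}: T2, T20.
The greatest among these is T2.

T2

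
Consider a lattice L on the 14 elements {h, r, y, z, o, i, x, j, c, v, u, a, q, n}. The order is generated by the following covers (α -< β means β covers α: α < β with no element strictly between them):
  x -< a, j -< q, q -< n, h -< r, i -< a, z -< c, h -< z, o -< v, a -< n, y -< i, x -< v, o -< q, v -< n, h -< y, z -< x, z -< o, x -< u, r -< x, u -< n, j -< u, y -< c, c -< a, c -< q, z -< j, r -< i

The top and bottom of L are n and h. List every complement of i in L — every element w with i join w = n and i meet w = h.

Need w with i ∨ w = n and i ∧ w = h.
Checking each element gives: j, o.

j, o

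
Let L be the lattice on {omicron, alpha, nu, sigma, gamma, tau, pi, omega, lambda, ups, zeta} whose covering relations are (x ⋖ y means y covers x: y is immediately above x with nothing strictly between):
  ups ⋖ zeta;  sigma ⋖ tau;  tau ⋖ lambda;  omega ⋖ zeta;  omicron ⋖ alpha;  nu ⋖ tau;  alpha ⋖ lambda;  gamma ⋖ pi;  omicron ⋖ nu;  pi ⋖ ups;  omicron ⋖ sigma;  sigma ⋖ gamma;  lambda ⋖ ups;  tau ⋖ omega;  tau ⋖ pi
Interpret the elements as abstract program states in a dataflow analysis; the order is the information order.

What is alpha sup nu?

Common upper bounds of {alpha, nu}: lambda, ups, zeta.
The least among these is lambda.

lambda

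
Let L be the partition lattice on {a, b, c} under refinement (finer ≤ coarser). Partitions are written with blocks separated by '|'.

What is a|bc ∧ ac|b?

a|b|c

The meet (common refinement) of a|bc and ac|b intersects blocks pairwise, giving a|b|c.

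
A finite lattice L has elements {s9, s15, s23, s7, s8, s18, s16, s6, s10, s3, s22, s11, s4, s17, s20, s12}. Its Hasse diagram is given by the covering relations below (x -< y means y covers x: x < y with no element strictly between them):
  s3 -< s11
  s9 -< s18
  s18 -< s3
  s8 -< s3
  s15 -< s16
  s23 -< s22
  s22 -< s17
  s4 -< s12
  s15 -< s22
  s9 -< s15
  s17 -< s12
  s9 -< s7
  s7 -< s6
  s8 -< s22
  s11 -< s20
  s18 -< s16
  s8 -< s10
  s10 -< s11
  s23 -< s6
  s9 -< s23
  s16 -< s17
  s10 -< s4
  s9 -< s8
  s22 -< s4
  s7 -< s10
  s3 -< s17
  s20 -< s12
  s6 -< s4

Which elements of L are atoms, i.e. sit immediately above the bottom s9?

The atoms are exactly the elements that cover s9: s15, s18, s23, s7, s8.

s15, s18, s23, s7, s8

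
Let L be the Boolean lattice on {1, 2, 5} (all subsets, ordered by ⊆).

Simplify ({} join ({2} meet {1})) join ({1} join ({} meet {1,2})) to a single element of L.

{1}

{2} ∧ {1} = {}
{} ∨ {} = {}
{} ∧ {1,2} = {}
{1} ∨ {} = {1}
{} ∨ {1} = {1}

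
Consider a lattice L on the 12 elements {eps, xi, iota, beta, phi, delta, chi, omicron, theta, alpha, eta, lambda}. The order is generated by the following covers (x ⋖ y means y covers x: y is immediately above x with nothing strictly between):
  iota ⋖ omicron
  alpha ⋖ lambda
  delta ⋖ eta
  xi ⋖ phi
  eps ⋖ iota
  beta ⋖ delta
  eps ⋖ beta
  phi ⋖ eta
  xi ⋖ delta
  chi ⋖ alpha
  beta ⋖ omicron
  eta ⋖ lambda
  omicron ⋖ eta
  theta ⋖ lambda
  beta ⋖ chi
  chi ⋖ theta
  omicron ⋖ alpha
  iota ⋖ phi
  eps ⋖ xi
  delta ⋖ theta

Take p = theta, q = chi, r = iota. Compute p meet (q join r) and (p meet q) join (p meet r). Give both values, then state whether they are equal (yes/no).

chi; chi; yes

q join r = alpha, so p meet (q join r) = theta meet alpha = chi.
p meet q = chi and p meet r = eps, so (p meet q) join (p meet r) = chi join eps = chi.
Equal: yes.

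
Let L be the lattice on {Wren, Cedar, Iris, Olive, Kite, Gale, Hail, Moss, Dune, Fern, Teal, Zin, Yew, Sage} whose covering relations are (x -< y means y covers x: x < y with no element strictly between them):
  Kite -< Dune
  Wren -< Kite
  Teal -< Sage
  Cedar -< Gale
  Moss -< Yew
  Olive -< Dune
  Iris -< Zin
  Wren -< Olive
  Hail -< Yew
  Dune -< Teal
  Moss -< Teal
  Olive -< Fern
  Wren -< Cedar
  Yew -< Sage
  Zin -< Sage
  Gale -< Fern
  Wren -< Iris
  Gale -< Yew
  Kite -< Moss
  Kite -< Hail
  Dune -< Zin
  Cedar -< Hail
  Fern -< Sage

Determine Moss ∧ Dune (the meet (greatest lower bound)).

Common lower bounds of {Moss, Dune}: Kite, Wren.
The greatest among these is Kite.

Kite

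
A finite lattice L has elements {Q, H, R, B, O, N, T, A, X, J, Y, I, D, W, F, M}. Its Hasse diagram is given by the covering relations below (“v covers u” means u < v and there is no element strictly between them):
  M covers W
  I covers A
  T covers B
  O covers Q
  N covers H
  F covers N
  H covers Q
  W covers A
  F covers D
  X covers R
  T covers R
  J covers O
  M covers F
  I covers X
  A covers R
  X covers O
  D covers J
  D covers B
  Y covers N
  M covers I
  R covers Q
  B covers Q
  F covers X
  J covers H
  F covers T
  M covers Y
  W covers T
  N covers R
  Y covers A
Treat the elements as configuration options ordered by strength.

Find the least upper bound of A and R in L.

A

Common upper bounds of {A, R}: A, I, M, W, Y.
The least among these is A.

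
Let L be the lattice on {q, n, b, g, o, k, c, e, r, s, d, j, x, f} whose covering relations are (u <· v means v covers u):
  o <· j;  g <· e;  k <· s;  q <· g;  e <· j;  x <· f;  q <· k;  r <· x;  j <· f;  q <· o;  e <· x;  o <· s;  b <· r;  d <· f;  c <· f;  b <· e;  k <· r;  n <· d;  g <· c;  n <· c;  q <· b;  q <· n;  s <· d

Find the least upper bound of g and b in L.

Common upper bounds of {g, b}: e, f, j, x.
The least among these is e.

e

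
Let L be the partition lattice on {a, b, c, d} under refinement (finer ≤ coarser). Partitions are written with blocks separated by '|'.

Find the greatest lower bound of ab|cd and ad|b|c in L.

The meet (common refinement) of ab|cd and ad|b|c intersects blocks pairwise, giving a|b|c|d.

a|b|c|d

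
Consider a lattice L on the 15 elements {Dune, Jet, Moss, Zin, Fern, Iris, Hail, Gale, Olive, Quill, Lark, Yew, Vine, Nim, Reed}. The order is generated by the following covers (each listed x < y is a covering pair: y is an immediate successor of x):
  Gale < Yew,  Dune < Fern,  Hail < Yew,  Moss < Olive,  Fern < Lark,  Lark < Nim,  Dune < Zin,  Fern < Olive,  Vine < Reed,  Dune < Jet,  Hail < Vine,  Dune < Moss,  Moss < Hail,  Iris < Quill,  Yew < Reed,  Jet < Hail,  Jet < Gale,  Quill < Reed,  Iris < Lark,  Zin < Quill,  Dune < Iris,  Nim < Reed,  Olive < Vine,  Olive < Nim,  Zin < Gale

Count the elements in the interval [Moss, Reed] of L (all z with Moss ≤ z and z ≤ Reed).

The interval [Moss, Reed] = {Hail, Moss, Nim, Olive, Reed, Vine, Yew}, which has 7 elements.

7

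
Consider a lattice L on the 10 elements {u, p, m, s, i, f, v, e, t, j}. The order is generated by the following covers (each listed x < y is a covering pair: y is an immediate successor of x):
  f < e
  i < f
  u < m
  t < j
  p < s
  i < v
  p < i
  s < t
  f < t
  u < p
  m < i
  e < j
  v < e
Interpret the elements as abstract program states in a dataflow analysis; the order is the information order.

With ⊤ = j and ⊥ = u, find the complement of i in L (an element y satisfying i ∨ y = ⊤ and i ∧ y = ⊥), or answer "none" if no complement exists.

For every candidate y, either i ∨ y ≠ j or i ∧ y ≠ u; no complement exists.

none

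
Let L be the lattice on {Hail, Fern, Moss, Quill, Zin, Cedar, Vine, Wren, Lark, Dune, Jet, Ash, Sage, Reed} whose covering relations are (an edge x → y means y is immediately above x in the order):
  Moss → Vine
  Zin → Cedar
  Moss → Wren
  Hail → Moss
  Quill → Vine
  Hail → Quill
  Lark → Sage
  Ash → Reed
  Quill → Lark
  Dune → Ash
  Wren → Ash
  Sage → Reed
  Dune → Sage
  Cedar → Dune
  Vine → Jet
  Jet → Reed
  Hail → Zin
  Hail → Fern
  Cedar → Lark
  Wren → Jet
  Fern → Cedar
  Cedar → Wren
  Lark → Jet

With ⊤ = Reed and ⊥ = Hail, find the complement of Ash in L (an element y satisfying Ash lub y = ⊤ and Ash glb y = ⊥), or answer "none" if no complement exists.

Quill

Need y with Ash ∨ y = Reed and Ash ∧ y = Hail.
Checking each element gives: Quill.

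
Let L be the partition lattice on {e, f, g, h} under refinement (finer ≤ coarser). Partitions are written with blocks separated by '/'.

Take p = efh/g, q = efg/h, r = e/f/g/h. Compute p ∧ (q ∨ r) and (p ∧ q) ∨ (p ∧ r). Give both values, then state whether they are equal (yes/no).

ef/g/h; ef/g/h; yes

q ∨ r = efg/h, so p ∧ (q ∨ r) = efh/g ∧ efg/h = ef/g/h.
p ∧ q = ef/g/h and p ∧ r = e/f/g/h, so (p ∧ q) ∨ (p ∧ r) = ef/g/h ∨ e/f/g/h = ef/g/h.
Equal: yes.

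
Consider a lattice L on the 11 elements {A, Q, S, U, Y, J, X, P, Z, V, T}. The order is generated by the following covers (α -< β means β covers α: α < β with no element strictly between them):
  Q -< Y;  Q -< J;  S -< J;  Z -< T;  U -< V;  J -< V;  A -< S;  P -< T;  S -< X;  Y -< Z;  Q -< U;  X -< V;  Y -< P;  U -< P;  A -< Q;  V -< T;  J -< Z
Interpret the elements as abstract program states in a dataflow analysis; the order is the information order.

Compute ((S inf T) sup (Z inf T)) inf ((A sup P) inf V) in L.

S ∧ T = S
Z ∧ T = Z
S ∨ Z = Z
A ∨ P = P
P ∧ V = U
Z ∧ U = Q

Q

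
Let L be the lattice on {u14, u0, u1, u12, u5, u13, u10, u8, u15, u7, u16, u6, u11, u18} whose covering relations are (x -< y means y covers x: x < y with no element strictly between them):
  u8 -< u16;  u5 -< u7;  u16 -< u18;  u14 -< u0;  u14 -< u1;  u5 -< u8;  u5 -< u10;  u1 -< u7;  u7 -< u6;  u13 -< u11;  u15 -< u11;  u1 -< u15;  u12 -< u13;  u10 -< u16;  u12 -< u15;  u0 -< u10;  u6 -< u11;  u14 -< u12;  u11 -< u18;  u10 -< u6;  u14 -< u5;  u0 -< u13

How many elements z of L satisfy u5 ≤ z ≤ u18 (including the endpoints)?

8

The interval [u5, u18] = {u10, u11, u16, u18, u5, u6, u7, u8}, which has 8 elements.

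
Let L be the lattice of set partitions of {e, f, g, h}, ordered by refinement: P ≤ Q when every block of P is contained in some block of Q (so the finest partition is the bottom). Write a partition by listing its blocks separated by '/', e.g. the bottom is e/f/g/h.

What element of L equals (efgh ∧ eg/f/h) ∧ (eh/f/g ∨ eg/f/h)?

efgh ∧ eg/f/h = eg/f/h
eh/f/g ∨ eg/f/h = egh/f
eg/f/h ∧ egh/f = eg/f/h

eg/f/h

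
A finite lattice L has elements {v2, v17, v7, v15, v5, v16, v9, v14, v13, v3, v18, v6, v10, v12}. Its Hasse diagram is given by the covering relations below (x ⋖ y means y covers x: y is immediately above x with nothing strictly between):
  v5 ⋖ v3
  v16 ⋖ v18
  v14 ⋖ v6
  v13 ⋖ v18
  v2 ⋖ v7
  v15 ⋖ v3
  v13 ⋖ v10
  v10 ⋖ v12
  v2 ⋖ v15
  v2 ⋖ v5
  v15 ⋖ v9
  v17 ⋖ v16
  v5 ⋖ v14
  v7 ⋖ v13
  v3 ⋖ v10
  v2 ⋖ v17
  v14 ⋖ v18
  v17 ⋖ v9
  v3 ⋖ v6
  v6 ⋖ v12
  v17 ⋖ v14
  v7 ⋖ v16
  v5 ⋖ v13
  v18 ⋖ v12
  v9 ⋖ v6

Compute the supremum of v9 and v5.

v6

Common upper bounds of {v9, v5}: v12, v6.
The least among these is v6.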